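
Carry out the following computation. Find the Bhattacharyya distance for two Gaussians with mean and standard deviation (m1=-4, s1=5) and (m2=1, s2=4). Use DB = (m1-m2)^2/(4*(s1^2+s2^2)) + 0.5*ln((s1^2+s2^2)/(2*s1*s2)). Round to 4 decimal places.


Bhattacharyya distance between two Gaussians:
DB = (m1-m2)^2/(4*(s1^2+s2^2)) + (1/2)*ln((s1^2+s2^2)/(2*s1*s2)).
(m1-m2)^2 = (-5)^2 = 25.
s1^2+s2^2 = 25 + 16 = 41.
term1 = 25/164 = 0.152439.
term2 = 0.5*ln(41/40.0) = 0.012346.
DB = 0.152439 + 0.012346 = 0.1648

0.1648


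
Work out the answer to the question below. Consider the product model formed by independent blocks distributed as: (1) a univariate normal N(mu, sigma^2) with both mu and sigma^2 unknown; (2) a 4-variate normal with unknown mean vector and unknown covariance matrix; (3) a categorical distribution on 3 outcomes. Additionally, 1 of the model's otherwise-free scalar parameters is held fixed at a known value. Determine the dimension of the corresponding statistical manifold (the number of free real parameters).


The dimension of a statistical manifold equals the number of free
(independent) real parameters of the model. For a product of independent
blocks the parameter counts add.
- normal (mu, sigma^2): 2.
- 4-variate normal: 4 (mean) + 4*5/2 = 10 (symmetric covariance) = 14.
- categorical on 3 outcomes (probabilities sum to 1): 3-1 = 2.
Total = 2 + 14 + 2 = 18.
1 parameter(s) fixed at known values: 18 - 1 = 17.
Dimension = 17

17


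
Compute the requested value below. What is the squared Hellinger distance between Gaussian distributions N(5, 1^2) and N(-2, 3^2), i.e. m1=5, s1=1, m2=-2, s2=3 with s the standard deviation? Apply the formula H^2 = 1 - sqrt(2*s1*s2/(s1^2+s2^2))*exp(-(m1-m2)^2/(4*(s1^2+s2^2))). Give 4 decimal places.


Squared Hellinger distance for Gaussians:
H^2 = 1 - sqrt(2*s1*s2/(s1^2+s2^2)) * exp(-(m1-m2)^2/(4*(s1^2+s2^2))).
s1^2 = 1, s2^2 = 9, s1^2+s2^2 = 10.
sqrt(2*1*3/(10)) = 0.774597.
(m1-m2)^2 = (7)^2 = 49.
exp(-49/(4*10)) = exp(-1.225) = 0.293758.
H^2 = 1 - 0.774597*0.293758 = 0.7725

0.7725


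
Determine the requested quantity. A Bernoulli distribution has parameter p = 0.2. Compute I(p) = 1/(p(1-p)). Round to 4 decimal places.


For Bernoulli(p), Fisher information is I(p) = 1/(p*(1-p)).
p = 0.2, 1-p = 0.8.
p*(1-p) = 0.16.
I(p) = 1/0.16 = 6.2500

6.2500


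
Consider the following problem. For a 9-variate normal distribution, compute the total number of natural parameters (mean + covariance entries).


Exponential family dimension calculation:
For 9-dim MVN: mean has 9 params, covariance has 9*10/2 = 45 unique entries.
Total dim = 9 + 45 = 54.

54


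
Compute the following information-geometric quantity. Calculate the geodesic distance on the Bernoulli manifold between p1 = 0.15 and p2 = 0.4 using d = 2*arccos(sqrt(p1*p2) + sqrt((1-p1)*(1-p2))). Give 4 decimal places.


Geodesic distance on Bernoulli manifold:
d(p1,p2) = 2*arccos(sqrt(p1*p2) + sqrt((1-p1)*(1-p2))).
sqrt(p1*p2) = sqrt(0.15*0.4) = 0.244949.
sqrt((1-p1)*(1-p2)) = sqrt(0.85*0.6) = 0.714143.
arg = 0.244949 + 0.714143 = 0.959092.
d = 2*arccos(0.959092) = 0.5740

0.5740


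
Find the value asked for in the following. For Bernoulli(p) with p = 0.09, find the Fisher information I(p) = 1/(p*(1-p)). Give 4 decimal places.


For Bernoulli(p), Fisher information is I(p) = 1/(p*(1-p)).
p = 0.09, 1-p = 0.91.
p*(1-p) = 0.0819.
I(p) = 1/0.0819 = 12.2100

12.2100


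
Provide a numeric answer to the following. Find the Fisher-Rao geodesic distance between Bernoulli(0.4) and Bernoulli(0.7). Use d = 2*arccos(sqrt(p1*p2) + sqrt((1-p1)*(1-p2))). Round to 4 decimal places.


Geodesic distance on Bernoulli manifold:
d(p1,p2) = 2*arccos(sqrt(p1*p2) + sqrt((1-p1)*(1-p2))).
sqrt(p1*p2) = sqrt(0.4*0.7) = 0.52915.
sqrt((1-p1)*(1-p2)) = sqrt(0.6*0.3) = 0.424264.
arg = 0.52915 + 0.424264 = 0.953414.
d = 2*arccos(0.953414) = 0.6129

0.6129


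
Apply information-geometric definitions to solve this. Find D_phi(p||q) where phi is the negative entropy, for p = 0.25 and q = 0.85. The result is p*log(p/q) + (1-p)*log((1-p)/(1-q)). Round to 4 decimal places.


Bregman divergence with negative entropy generator:
D = p*log(p/q) + (1-p)*log((1-p)/(1-q)).
p = 0.25, q = 0.85.
p*log(p/q) = 0.25*log(0.25/0.85) = -0.305944.
(1-p)*log((1-p)/(1-q)) = 0.75*log(0.75/0.15) = 1.207078.
D = -0.305944 + 1.207078 = 0.9011

0.9011


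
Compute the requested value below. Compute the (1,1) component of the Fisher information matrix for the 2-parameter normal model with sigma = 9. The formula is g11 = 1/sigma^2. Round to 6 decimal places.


For the 2-parameter normal family, the Fisher metric has:
  g11 = 1/sigma^2, g22 = 2/sigma^2.
sigma = 9, sigma^2 = 81.
g11 = 0.012346

0.012346


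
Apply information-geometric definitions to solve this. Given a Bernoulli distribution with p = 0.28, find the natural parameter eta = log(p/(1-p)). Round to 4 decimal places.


Natural parameter for Bernoulli: eta = log(p/(1-p)).
p = 0.28, 1-p = 0.72.
p/(1-p) = 0.388889.
eta = log(0.388889) = -0.9445

-0.9445


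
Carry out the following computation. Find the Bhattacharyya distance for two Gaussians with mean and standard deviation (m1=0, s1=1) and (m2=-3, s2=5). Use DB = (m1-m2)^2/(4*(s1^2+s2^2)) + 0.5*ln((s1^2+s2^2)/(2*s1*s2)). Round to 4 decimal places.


Bhattacharyya distance between two Gaussians:
DB = (m1-m2)^2/(4*(s1^2+s2^2)) + (1/2)*ln((s1^2+s2^2)/(2*s1*s2)).
(m1-m2)^2 = (3)^2 = 9.
s1^2+s2^2 = 1 + 25 = 26.
term1 = 9/104 = 0.086538.
term2 = 0.5*ln(26/10.0) = 0.477756.
DB = 0.086538 + 0.477756 = 0.5643

0.5643


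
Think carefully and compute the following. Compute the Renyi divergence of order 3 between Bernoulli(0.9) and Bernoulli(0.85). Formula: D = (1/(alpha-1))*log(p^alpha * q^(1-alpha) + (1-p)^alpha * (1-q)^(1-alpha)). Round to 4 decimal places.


Renyi divergence of order alpha between Bernoulli distributions:
D = (1/(alpha-1))*log(p^alpha * q^(1-alpha) + (1-p)^alpha * (1-q)^(1-alpha)).
alpha = 3, p = 0.9, q = 0.85.
p^alpha * q^(1-alpha) = 0.9^3 * 0.85^-2 = 1.008997.
(1-p)^alpha * (1-q)^(1-alpha) = 0.1^3 * 0.15^-2 = 0.044444.
sum = 1.008997 + 0.044444 = 1.053441.
D = (1/2)*log(1.053441) = 0.0260

0.0260


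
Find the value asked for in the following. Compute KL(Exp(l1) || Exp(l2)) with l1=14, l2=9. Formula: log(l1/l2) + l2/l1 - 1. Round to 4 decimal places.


KL divergence for exponential family:
KL = log(l1/l2) + l2/l1 - 1.
log(14/9) = 0.441833.
9/14 = 0.642857.
KL = 0.441833 + 0.642857 - 1 = 0.0847

0.0847


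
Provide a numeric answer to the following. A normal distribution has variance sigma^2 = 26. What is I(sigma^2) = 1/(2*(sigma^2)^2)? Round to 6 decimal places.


Fisher information for variance: I(sigma^2) = 1/(2*sigma^4).
sigma^2 = 26, so sigma^4 = 676.
I = 1/(2*676) = 1/1352 = 0.000740

0.000740


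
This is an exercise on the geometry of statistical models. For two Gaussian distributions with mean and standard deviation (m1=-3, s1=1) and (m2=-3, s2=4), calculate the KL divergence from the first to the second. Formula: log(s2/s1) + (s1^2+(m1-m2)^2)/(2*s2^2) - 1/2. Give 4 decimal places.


KL divergence between normal distributions:
KL = log(s2/s1) + (s1^2 + (m1-m2)^2)/(2*s2^2) - 1/2.
log(4/1) = 1.386294.
(1^2 + (-3--3)^2)/(2*4^2) = (1 + 0)/32 = 0.03125.
KL = 1.386294 + 0.03125 - 0.5 = 0.9175

0.9175


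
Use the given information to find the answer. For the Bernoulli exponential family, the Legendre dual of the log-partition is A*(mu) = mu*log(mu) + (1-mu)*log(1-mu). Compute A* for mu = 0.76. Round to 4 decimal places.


Legendre transform for Bernoulli:
A*(mu) = mu*log(mu) + (1-mu)*log(1-mu).
mu = 0.76, 1-mu = 0.24.
mu*log(mu) = 0.76*log(0.76) = -0.208572.
(1-mu)*log(1-mu) = 0.24*log(0.24) = -0.342508.
A* = -0.208572 + -0.342508 = -0.5511

-0.5511


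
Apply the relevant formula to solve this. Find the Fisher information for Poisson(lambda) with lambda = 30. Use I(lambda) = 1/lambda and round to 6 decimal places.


Fisher information for Poisson: I(lambda) = 1/lambda.
lambda = 30.
I(lambda) = 1/30 = 0.033333

0.033333


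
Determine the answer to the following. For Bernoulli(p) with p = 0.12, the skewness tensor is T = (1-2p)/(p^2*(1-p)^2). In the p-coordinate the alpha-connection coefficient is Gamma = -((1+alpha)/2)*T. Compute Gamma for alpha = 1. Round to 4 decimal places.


Skewness (Amari-Chentsov) tensor: T = (1-2p)/(p^2*(1-p)^2).
p = 0.12, 1-2p = 0.76, p^2 = 0.0144, (1-p)^2 = 0.7744.
T = 0.76/(0.0144 * 0.7744) = 68.153122.
In the p-coordinate, Gamma^(alpha) = Gamma^(0) - (alpha/2)*T with Gamma^(0) = (1/2)*g'(p) = -T/2,
so Gamma^(alpha) = -((1+alpha)/2)*T.
alpha = 1, -(1+alpha)/2 = -1.0.
Gamma = -1.0 * 68.153122 = -68.1531

-68.1531


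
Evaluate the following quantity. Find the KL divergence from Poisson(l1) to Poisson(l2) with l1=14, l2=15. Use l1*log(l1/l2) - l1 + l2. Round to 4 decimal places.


KL divergence for Poisson:
KL = l1*log(l1/l2) - l1 + l2.
l1 = 14, l2 = 15.
log(14/15) = -0.068993.
l1*log(l1/l2) = 14 * -0.068993 = -0.9659.
KL = -0.9659 - 14 + 15 = 0.0341

0.0341


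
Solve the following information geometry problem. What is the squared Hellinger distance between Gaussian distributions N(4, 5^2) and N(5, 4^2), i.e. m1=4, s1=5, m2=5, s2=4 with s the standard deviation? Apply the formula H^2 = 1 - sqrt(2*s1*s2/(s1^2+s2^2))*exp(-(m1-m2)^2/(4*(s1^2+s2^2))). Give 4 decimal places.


Squared Hellinger distance for Gaussians:
H^2 = 1 - sqrt(2*s1*s2/(s1^2+s2^2)) * exp(-(m1-m2)^2/(4*(s1^2+s2^2))).
s1^2 = 25, s2^2 = 16, s1^2+s2^2 = 41.
sqrt(2*5*4/(41)) = 0.98773.
(m1-m2)^2 = (-1)^2 = 1.
exp(-1/(4*41)) = exp(-0.006098) = 0.993921.
H^2 = 1 - 0.98773*0.993921 = 0.0183

0.0183


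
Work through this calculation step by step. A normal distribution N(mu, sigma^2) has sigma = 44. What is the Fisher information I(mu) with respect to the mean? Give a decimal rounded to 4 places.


The Fisher information for the mean of a normal distribution is I(mu) = 1/sigma^2.
sigma = 44, so sigma^2 = 1936.
I(mu) = 1/1936 = 0.0005

0.0005


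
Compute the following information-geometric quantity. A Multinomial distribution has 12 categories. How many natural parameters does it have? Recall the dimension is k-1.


Exponential family dimension calculation:
For Multinomial with k=12 categories, dim = k-1 = 11.

11


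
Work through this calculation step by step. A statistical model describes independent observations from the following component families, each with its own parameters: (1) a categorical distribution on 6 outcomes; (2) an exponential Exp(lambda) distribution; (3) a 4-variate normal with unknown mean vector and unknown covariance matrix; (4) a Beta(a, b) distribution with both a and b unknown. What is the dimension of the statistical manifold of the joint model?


The dimension of a statistical manifold equals the number of free
(independent) real parameters of the model. For a product of independent
blocks the parameter counts add.
- categorical on 6 outcomes (probabilities sum to 1): 6-1 = 5.
- exponential (lambda): 1.
- 4-variate normal: 4 (mean) + 4*5/2 = 10 (symmetric covariance) = 14.
- Beta (a, b): 2.
Total = 5 + 1 + 14 + 2 = 22.
Dimension = 22

22


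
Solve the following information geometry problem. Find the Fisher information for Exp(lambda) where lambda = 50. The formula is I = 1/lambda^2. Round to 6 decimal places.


Fisher information for exponential: I(lambda) = 1/lambda^2.
lambda = 50, lambda^2 = 2500.
I = 1/2500 = 0.000400

0.000400


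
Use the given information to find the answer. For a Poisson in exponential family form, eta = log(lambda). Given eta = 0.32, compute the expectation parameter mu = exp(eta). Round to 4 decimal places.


Expectation parameter for Poisson exponential family:
mu = exp(eta).
eta = 0.32.
mu = exp(0.32) = 1.3771

1.3771


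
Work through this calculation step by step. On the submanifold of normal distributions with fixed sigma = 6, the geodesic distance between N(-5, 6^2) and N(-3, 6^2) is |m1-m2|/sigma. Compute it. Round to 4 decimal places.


On the fixed-variance normal subfamily, geodesic distance = |m1-m2|/sigma.
|-5 - -3| = 2.
sigma = 6.
d = 2/6 = 0.3333

0.3333


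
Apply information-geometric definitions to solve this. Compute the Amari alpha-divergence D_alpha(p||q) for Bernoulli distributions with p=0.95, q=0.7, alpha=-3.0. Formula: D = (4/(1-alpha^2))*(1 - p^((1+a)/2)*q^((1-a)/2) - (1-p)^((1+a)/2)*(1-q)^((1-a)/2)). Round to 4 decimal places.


Amari alpha-divergence:
D = (4/(1-alpha^2))*(1 - p^((1+a)/2)*q^((1-a)/2) - (1-p)^((1+a)/2)*(1-q)^((1-a)/2)).
alpha = -3.0, p = 0.95, q = 0.7.
e1 = (1+alpha)/2 = -1.0, e2 = (1-alpha)/2 = 2.0.
t1 = p^e1 * q^e2 = 0.95^-1.0 * 0.7^2.0 = 0.515789.
t2 = (1-p)^e1 * (1-q)^e2 = 0.05^-1.0 * 0.3^2.0 = 1.8.
4/(1-alpha^2) = -0.5.
D = -0.5*(1 - 0.515789 - 1.8) = 0.6579

0.6579


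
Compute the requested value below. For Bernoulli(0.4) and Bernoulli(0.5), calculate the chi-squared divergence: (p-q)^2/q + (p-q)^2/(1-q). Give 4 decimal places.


Chi-squared divergence between Bernoulli distributions:
chi^2 = (p-q)^2/q + (p-q)^2/(1-q).
p = 0.4, q = 0.5, p-q = -0.1.
(p-q)^2 = 0.01.
term1 = 0.01/0.5 = 0.02.
term2 = 0.01/0.5 = 0.02.
chi^2 = 0.02 + 0.02 = 0.0400

0.0400


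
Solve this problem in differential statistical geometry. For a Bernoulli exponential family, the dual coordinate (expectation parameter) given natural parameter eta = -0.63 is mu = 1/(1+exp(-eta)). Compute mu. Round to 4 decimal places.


Dual coordinate (expectation parameter) for Bernoulli:
mu = 1/(1+exp(-eta)).
eta = -0.63.
exp(-eta) = exp(0.63) = 1.877611.
mu = 1/(1+1.877611) = 0.3475

0.3475


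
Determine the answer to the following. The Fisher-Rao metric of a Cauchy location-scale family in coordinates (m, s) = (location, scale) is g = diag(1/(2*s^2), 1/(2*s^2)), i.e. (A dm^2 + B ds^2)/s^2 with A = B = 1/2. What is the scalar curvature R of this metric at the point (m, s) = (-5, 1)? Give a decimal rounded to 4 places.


The metric has the form g = (A dm^2 + B ds^2)/s^2 with A = 1/2, B = 1/2.
Substitute u = sqrt(A/B)*m: g = B*(du^2 + ds^2)/s^2, i.e. B times the
Poincare upper half-plane metric, which has constant Gaussian curvature -1.
Scaling a 2D metric by a constant c divides the Gaussian curvature by c,
so K = -1/B = -1/(1/2) = -2.0000 everywhere (the point (m, s) = (-5, 1) is irrelevant:
the curvature is constant).
Scalar curvature in dimension 2: R = 2K = -2/(1/2) = -4.0000.

-4.0000


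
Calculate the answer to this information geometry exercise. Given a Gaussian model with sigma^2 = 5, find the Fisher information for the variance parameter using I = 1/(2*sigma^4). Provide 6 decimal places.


Fisher information for variance: I(sigma^2) = 1/(2*sigma^4).
sigma^2 = 5, so sigma^4 = 25.
I = 1/(2*25) = 1/50 = 0.020000

0.020000


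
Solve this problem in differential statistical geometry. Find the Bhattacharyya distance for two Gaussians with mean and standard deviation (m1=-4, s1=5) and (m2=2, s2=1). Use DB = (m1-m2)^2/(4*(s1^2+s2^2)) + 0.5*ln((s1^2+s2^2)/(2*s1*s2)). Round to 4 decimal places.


Bhattacharyya distance between two Gaussians:
DB = (m1-m2)^2/(4*(s1^2+s2^2)) + (1/2)*ln((s1^2+s2^2)/(2*s1*s2)).
(m1-m2)^2 = (-6)^2 = 36.
s1^2+s2^2 = 25 + 1 = 26.
term1 = 36/104 = 0.346154.
term2 = 0.5*ln(26/10.0) = 0.477756.
DB = 0.346154 + 0.477756 = 0.8239

0.8239


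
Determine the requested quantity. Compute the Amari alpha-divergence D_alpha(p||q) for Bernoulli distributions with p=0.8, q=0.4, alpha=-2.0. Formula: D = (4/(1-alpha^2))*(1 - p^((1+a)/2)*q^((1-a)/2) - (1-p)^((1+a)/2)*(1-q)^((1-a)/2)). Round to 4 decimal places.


Amari alpha-divergence:
D = (4/(1-alpha^2))*(1 - p^((1+a)/2)*q^((1-a)/2) - (1-p)^((1+a)/2)*(1-q)^((1-a)/2)).
alpha = -2.0, p = 0.8, q = 0.4.
e1 = (1+alpha)/2 = -0.5, e2 = (1-alpha)/2 = 1.5.
t1 = p^e1 * q^e2 = 0.8^-0.5 * 0.4^1.5 = 0.282843.
t2 = (1-p)^e1 * (1-q)^e2 = 0.2^-0.5 * 0.6^1.5 = 1.03923.
4/(1-alpha^2) = -1.333333.
D = -1.333333*(1 - 0.282843 - 1.03923) = 0.4294

0.4294


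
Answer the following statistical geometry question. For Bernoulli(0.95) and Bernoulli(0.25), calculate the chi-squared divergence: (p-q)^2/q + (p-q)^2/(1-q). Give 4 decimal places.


Chi-squared divergence between Bernoulli distributions:
chi^2 = (p-q)^2/q + (p-q)^2/(1-q).
p = 0.95, q = 0.25, p-q = 0.7.
(p-q)^2 = 0.49.
term1 = 0.49/0.25 = 1.96.
term2 = 0.49/0.75 = 0.653333.
chi^2 = 1.96 + 0.653333 = 2.6133

2.6133


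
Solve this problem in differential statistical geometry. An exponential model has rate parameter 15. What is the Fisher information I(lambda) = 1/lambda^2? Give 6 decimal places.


Fisher information for exponential: I(lambda) = 1/lambda^2.
lambda = 15, lambda^2 = 225.
I = 1/225 = 0.004444

0.004444


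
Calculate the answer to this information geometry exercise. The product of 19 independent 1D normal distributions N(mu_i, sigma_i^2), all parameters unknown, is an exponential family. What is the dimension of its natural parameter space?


Exponential family dimension calculation:
Each univariate normal has two natural parameters (mu/sigma^2 and -1/(2 sigma^2)).
With 19 independent components, dim = 2 * 19 = 38.

38


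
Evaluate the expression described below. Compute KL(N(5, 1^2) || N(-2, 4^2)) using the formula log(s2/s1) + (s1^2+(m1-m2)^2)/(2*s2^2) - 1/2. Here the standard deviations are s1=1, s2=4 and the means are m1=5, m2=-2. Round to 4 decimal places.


KL divergence between normal distributions:
KL = log(s2/s1) + (s1^2 + (m1-m2)^2)/(2*s2^2) - 1/2.
log(4/1) = 1.386294.
(1^2 + (5--2)^2)/(2*4^2) = (1 + 49)/32 = 1.5625.
KL = 1.386294 + 1.5625 - 0.5 = 2.4488

2.4488


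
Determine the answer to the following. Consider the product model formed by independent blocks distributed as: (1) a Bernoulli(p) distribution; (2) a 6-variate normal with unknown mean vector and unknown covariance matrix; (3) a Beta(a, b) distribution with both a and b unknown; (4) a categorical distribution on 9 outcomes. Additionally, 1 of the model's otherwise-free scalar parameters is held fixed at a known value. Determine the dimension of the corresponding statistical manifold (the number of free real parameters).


The dimension of a statistical manifold equals the number of free
(independent) real parameters of the model. For a product of independent
blocks the parameter counts add.
- Bernoulli (p): 1.
- 6-variate normal: 6 (mean) + 6*7/2 = 21 (symmetric covariance) = 27.
- Beta (a, b): 2.
- categorical on 9 outcomes (probabilities sum to 1): 9-1 = 8.
Total = 1 + 27 + 2 + 8 = 38.
1 parameter(s) fixed at known values: 38 - 1 = 37.
Dimension = 37

37


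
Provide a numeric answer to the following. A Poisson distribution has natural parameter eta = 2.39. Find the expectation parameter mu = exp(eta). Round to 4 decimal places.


Expectation parameter for Poisson exponential family:
mu = exp(eta).
eta = 2.39.
mu = exp(2.39) = 10.9135

10.9135


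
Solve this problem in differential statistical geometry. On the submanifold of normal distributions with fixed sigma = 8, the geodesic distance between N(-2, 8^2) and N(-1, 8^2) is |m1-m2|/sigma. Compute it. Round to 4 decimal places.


On the fixed-variance normal subfamily, geodesic distance = |m1-m2|/sigma.
|-2 - -1| = 1.
sigma = 8.
d = 1/8 = 0.1250

0.1250


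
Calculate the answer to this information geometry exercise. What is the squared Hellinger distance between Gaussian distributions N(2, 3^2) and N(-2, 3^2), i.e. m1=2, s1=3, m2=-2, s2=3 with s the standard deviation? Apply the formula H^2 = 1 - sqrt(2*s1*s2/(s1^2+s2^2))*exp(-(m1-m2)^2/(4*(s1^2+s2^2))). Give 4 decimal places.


Squared Hellinger distance for Gaussians:
H^2 = 1 - sqrt(2*s1*s2/(s1^2+s2^2)) * exp(-(m1-m2)^2/(4*(s1^2+s2^2))).
s1^2 = 9, s2^2 = 9, s1^2+s2^2 = 18.
sqrt(2*3*3/(18)) = 1.0.
(m1-m2)^2 = (4)^2 = 16.
exp(-16/(4*18)) = exp(-0.222222) = 0.800737.
H^2 = 1 - 1.0*0.800737 = 0.1993

0.1993


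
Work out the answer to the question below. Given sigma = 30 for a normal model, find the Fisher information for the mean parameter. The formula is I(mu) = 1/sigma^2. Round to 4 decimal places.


The Fisher information for the mean of a normal distribution is I(mu) = 1/sigma^2.
sigma = 30, so sigma^2 = 900.
I(mu) = 1/900 = 0.0011

0.0011


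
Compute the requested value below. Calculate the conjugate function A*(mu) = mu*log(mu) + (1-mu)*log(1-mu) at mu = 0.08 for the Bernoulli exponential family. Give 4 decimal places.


Legendre transform for Bernoulli:
A*(mu) = mu*log(mu) + (1-mu)*log(1-mu).
mu = 0.08, 1-mu = 0.92.
mu*log(mu) = 0.08*log(0.08) = -0.202058.
(1-mu)*log(1-mu) = 0.92*log(0.92) = -0.076711.
A* = -0.202058 + -0.076711 = -0.2788

-0.2788


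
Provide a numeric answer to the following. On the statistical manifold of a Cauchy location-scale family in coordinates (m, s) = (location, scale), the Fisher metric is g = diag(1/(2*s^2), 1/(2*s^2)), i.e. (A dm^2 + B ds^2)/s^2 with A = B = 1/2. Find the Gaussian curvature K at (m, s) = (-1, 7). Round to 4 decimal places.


The metric has the form g = (A dm^2 + B ds^2)/s^2 with A = 1/2, B = 1/2.
Substitute u = sqrt(A/B)*m: g = B*(du^2 + ds^2)/s^2, i.e. B times the
Poincare upper half-plane metric, which has constant Gaussian curvature -1.
Scaling a 2D metric by a constant c divides the Gaussian curvature by c,
so K = -1/B = -1/(1/2) = -2.0000 everywhere (the point (m, s) = (-1, 7) is irrelevant:
the curvature is constant).
The requested Gaussian curvature is K = -2.0000.

-2.0000


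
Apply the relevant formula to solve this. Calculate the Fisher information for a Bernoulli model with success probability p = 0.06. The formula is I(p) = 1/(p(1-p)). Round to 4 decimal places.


For Bernoulli(p), Fisher information is I(p) = 1/(p*(1-p)).
p = 0.06, 1-p = 0.94.
p*(1-p) = 0.0564.
I(p) = 1/0.0564 = 17.7305

17.7305


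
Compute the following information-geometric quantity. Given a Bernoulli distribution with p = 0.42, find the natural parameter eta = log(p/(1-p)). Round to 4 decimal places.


Natural parameter for Bernoulli: eta = log(p/(1-p)).
p = 0.42, 1-p = 0.58.
p/(1-p) = 0.724138.
eta = log(0.724138) = -0.3228

-0.3228


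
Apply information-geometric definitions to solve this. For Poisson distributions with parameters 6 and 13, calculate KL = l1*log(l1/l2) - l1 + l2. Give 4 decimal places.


KL divergence for Poisson:
KL = l1*log(l1/l2) - l1 + l2.
l1 = 6, l2 = 13.
log(6/13) = -0.77319.
l1*log(l1/l2) = 6 * -0.77319 = -4.639139.
KL = -4.639139 - 6 + 13 = 2.3609

2.3609


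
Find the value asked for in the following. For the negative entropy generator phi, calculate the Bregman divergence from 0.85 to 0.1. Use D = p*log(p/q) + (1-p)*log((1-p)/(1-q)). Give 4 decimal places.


Bregman divergence with negative entropy generator:
D = p*log(p/q) + (1-p)*log((1-p)/(1-q)).
p = 0.85, q = 0.1.
p*log(p/q) = 0.85*log(0.85/0.1) = 1.819056.
(1-p)*log((1-p)/(1-q)) = 0.15*log(0.15/0.9) = -0.268764.
D = 1.819056 + -0.268764 = 1.5503

1.5503


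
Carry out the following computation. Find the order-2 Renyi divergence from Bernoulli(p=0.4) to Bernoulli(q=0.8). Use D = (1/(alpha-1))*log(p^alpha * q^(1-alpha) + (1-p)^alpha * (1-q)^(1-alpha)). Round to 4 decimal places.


Renyi divergence of order alpha between Bernoulli distributions:
D = (1/(alpha-1))*log(p^alpha * q^(1-alpha) + (1-p)^alpha * (1-q)^(1-alpha)).
alpha = 2, p = 0.4, q = 0.8.
p^alpha * q^(1-alpha) = 0.4^2 * 0.8^-1 = 0.2.
(1-p)^alpha * (1-q)^(1-alpha) = 0.6^2 * 0.2^-1 = 1.8.
sum = 0.2 + 1.8 = 2.0.
D = (1/1)*log(2.0) = 0.6931

0.6931


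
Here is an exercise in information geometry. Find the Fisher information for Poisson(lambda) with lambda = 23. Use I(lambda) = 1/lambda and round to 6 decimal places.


Fisher information for Poisson: I(lambda) = 1/lambda.
lambda = 23.
I(lambda) = 1/23 = 0.043478

0.043478


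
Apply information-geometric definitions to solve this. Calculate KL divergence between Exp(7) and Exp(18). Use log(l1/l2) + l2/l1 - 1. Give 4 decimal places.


KL divergence for exponential family:
KL = log(l1/l2) + l2/l1 - 1.
log(7/18) = -0.944462.
18/7 = 2.571429.
KL = -0.944462 + 2.571429 - 1 = 0.6270

0.6270


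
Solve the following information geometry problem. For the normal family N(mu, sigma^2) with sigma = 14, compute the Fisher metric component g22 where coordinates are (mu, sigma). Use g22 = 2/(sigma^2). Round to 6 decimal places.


For the 2-parameter normal family, the Fisher metric has:
  g11 = 1/sigma^2, g22 = 2/sigma^2.
sigma = 14, sigma^2 = 196.
g22 = 0.010204

0.010204


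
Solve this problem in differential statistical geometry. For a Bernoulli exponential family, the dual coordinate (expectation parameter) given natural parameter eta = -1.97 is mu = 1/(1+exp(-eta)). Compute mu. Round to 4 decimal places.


Dual coordinate (expectation parameter) for Bernoulli:
mu = 1/(1+exp(-eta)).
eta = -1.97.
exp(-eta) = exp(1.97) = 7.170676.
mu = 1/(1+7.170676) = 0.1224

0.1224


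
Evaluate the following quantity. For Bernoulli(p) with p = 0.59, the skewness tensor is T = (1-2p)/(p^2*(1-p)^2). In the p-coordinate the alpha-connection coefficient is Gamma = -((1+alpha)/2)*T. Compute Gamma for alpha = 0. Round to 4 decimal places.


Skewness (Amari-Chentsov) tensor: T = (1-2p)/(p^2*(1-p)^2).
p = 0.59, 1-2p = -0.18, p^2 = 0.3481, (1-p)^2 = 0.1681.
T = -0.18/(0.3481 * 0.1681) = -3.076102.
In the p-coordinate, Gamma^(alpha) = Gamma^(0) - (alpha/2)*T with Gamma^(0) = (1/2)*g'(p) = -T/2,
so Gamma^(alpha) = -((1+alpha)/2)*T.
alpha = 0, -(1+alpha)/2 = -0.5.
Gamma = -0.5 * -3.076102 = 1.5381

1.5381


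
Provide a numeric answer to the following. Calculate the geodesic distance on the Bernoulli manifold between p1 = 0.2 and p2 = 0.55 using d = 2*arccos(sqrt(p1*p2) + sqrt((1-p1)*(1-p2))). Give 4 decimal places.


Geodesic distance on Bernoulli manifold:
d(p1,p2) = 2*arccos(sqrt(p1*p2) + sqrt((1-p1)*(1-p2))).
sqrt(p1*p2) = sqrt(0.2*0.55) = 0.331662.
sqrt((1-p1)*(1-p2)) = sqrt(0.8*0.45) = 0.6.
arg = 0.331662 + 0.6 = 0.931662.
d = 2*arccos(0.931662) = 0.7437

0.7437


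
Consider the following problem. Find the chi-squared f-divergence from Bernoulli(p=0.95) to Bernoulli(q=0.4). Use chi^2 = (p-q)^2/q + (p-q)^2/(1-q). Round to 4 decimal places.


Chi-squared divergence between Bernoulli distributions:
chi^2 = (p-q)^2/q + (p-q)^2/(1-q).
p = 0.95, q = 0.4, p-q = 0.55.
(p-q)^2 = 0.3025.
term1 = 0.3025/0.4 = 0.75625.
term2 = 0.3025/0.6 = 0.504167.
chi^2 = 0.75625 + 0.504167 = 1.2604

1.2604


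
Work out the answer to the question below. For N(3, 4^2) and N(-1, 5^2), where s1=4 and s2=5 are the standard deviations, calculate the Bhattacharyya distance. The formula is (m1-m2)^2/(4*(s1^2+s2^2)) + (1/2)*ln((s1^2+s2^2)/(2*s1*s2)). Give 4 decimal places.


Bhattacharyya distance between two Gaussians:
DB = (m1-m2)^2/(4*(s1^2+s2^2)) + (1/2)*ln((s1^2+s2^2)/(2*s1*s2)).
(m1-m2)^2 = (4)^2 = 16.
s1^2+s2^2 = 16 + 25 = 41.
term1 = 16/164 = 0.097561.
term2 = 0.5*ln(41/40.0) = 0.012346.
DB = 0.097561 + 0.012346 = 0.1099

0.1099


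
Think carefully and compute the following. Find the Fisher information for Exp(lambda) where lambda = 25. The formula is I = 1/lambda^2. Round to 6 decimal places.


Fisher information for exponential: I(lambda) = 1/lambda^2.
lambda = 25, lambda^2 = 625.
I = 1/625 = 0.001600

0.001600


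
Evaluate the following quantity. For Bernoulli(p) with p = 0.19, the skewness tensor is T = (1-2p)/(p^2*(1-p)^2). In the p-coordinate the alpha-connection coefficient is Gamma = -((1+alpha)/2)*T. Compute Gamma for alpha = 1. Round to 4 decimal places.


Skewness (Amari-Chentsov) tensor: T = (1-2p)/(p^2*(1-p)^2).
p = 0.19, 1-2p = 0.62, p^2 = 0.0361, (1-p)^2 = 0.6561.
T = 0.62/(0.0361 * 0.6561) = 26.176673.
In the p-coordinate, Gamma^(alpha) = Gamma^(0) - (alpha/2)*T with Gamma^(0) = (1/2)*g'(p) = -T/2,
so Gamma^(alpha) = -((1+alpha)/2)*T.
alpha = 1, -(1+alpha)/2 = -1.0.
Gamma = -1.0 * 26.176673 = -26.1767

-26.1767


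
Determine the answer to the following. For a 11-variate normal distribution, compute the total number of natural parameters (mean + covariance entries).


Exponential family dimension calculation:
For 11-dim MVN: mean has 11 params, covariance has 11*12/2 = 66 unique entries.
Total dim = 11 + 66 = 77.

77


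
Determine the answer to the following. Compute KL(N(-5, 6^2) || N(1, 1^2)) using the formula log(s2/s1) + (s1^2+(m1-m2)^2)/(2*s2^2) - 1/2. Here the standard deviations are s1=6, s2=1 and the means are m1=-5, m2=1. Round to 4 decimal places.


KL divergence between normal distributions:
KL = log(s2/s1) + (s1^2 + (m1-m2)^2)/(2*s2^2) - 1/2.
log(1/6) = -1.791759.
(6^2 + (-5-1)^2)/(2*1^2) = (36 + 36)/2 = 36.0.
KL = -1.791759 + 36.0 - 0.5 = 33.7082

33.7082


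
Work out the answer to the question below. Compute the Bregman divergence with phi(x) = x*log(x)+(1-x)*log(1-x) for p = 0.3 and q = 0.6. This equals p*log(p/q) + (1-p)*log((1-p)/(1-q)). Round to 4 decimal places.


Bregman divergence with negative entropy generator:
D = p*log(p/q) + (1-p)*log((1-p)/(1-q)).
p = 0.3, q = 0.6.
p*log(p/q) = 0.3*log(0.3/0.6) = -0.207944.
(1-p)*log((1-p)/(1-q)) = 0.7*log(0.7/0.4) = 0.391731.
D = -0.207944 + 0.391731 = 0.1838

0.1838


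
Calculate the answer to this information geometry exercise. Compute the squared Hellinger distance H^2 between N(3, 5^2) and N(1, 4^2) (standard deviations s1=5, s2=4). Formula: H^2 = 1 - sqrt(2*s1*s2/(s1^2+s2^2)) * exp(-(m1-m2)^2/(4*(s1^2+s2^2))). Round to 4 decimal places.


Squared Hellinger distance for Gaussians:
H^2 = 1 - sqrt(2*s1*s2/(s1^2+s2^2)) * exp(-(m1-m2)^2/(4*(s1^2+s2^2))).
s1^2 = 25, s2^2 = 16, s1^2+s2^2 = 41.
sqrt(2*5*4/(41)) = 0.98773.
(m1-m2)^2 = (2)^2 = 4.
exp(-4/(4*41)) = exp(-0.02439) = 0.975905.
H^2 = 1 - 0.98773*0.975905 = 0.0361

0.0361


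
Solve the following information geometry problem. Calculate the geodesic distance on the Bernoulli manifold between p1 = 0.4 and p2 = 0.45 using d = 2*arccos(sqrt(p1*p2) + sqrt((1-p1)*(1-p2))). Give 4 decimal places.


Geodesic distance on Bernoulli manifold:
d(p1,p2) = 2*arccos(sqrt(p1*p2) + sqrt((1-p1)*(1-p2))).
sqrt(p1*p2) = sqrt(0.4*0.45) = 0.424264.
sqrt((1-p1)*(1-p2)) = sqrt(0.6*0.55) = 0.574456.
arg = 0.424264 + 0.574456 = 0.99872.
d = 2*arccos(0.99872) = 0.1012

0.1012


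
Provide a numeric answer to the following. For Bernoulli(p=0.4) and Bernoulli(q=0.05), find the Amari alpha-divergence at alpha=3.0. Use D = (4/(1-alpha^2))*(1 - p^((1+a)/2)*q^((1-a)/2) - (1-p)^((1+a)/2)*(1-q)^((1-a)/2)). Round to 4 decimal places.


Amari alpha-divergence:
D = (4/(1-alpha^2))*(1 - p^((1+a)/2)*q^((1-a)/2) - (1-p)^((1+a)/2)*(1-q)^((1-a)/2)).
alpha = 3.0, p = 0.4, q = 0.05.
e1 = (1+alpha)/2 = 2.0, e2 = (1-alpha)/2 = -1.0.
t1 = p^e1 * q^e2 = 0.4^2.0 * 0.05^-1.0 = 3.2.
t2 = (1-p)^e1 * (1-q)^e2 = 0.6^2.0 * 0.95^-1.0 = 0.378947.
4/(1-alpha^2) = -0.5.
D = -0.5*(1 - 3.2 - 0.378947) = 1.2895

1.2895


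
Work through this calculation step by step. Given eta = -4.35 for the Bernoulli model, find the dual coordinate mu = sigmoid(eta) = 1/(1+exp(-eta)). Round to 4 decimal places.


Dual coordinate (expectation parameter) for Bernoulli:
mu = 1/(1+exp(-eta)).
eta = -4.35.
exp(-eta) = exp(4.35) = 77.478463.
mu = 1/(1+77.478463) = 0.0127

0.0127


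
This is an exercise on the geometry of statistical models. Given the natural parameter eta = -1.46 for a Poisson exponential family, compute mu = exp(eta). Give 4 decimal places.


Expectation parameter for Poisson exponential family:
mu = exp(eta).
eta = -1.46.
mu = exp(-1.46) = 0.2322

0.2322


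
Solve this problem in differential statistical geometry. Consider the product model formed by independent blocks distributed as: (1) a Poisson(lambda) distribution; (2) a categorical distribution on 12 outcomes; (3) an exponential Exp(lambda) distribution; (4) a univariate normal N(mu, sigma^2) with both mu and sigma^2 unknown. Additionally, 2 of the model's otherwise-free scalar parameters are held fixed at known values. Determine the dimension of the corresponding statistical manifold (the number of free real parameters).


The dimension of a statistical manifold equals the number of free
(independent) real parameters of the model. For a product of independent
blocks the parameter counts add.
- Poisson (lambda): 1.
- categorical on 12 outcomes (probabilities sum to 1): 12-1 = 11.
- exponential (lambda): 1.
- normal (mu, sigma^2): 2.
Total = 1 + 11 + 1 + 2 = 15.
2 parameter(s) fixed at known values: 15 - 2 = 13.
Dimension = 13

13


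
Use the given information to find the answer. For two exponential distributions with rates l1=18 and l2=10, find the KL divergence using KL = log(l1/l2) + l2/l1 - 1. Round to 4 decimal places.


KL divergence for exponential family:
KL = log(l1/l2) + l2/l1 - 1.
log(18/10) = 0.587787.
10/18 = 0.555556.
KL = 0.587787 + 0.555556 - 1 = 0.1433

0.1433


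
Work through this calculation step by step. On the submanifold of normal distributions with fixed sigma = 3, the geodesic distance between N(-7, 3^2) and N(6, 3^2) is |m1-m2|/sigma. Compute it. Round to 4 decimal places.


On the fixed-variance normal subfamily, geodesic distance = |m1-m2|/sigma.
|-7 - 6| = 13.
sigma = 3.
d = 13/3 = 4.3333

4.3333


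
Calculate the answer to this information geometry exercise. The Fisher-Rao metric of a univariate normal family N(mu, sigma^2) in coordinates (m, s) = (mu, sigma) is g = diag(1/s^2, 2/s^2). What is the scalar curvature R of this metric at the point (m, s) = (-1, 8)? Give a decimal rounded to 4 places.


The metric has the form g = (A dm^2 + B ds^2)/s^2 with A = 1, B = 2.
Substitute u = sqrt(A/B)*m: g = B*(du^2 + ds^2)/s^2, i.e. B times the
Poincare upper half-plane metric, which has constant Gaussian curvature -1.
Scaling a 2D metric by a constant c divides the Gaussian curvature by c,
so K = -1/B = -1/(2) = -0.5000 everywhere (the point (m, s) = (-1, 8) is irrelevant:
the curvature is constant).
Scalar curvature in dimension 2: R = 2K = -2/(2) = -1.0000.

-1.0000


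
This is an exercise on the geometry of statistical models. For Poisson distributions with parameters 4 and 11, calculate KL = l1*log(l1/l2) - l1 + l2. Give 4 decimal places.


KL divergence for Poisson:
KL = l1*log(l1/l2) - l1 + l2.
l1 = 4, l2 = 11.
log(4/11) = -1.011601.
l1*log(l1/l2) = 4 * -1.011601 = -4.046404.
KL = -4.046404 - 4 + 11 = 2.9536

2.9536


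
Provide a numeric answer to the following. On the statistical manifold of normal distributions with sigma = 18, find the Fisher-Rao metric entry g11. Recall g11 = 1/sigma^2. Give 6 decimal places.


For the 2-parameter normal family, the Fisher metric has:
  g11 = 1/sigma^2, g22 = 2/sigma^2.
sigma = 18, sigma^2 = 324.
g11 = 0.003086

0.003086


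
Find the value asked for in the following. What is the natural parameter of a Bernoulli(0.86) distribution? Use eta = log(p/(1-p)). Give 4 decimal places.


Natural parameter for Bernoulli: eta = log(p/(1-p)).
p = 0.86, 1-p = 0.14.
p/(1-p) = 6.142857.
eta = log(6.142857) = 1.8153

1.8153


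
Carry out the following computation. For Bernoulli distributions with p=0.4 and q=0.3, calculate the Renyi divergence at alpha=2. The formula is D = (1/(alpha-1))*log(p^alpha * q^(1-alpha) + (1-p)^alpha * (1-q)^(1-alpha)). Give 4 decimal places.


Renyi divergence of order alpha between Bernoulli distributions:
D = (1/(alpha-1))*log(p^alpha * q^(1-alpha) + (1-p)^alpha * (1-q)^(1-alpha)).
alpha = 2, p = 0.4, q = 0.3.
p^alpha * q^(1-alpha) = 0.4^2 * 0.3^-1 = 0.533333.
(1-p)^alpha * (1-q)^(1-alpha) = 0.6^2 * 0.7^-1 = 0.514286.
sum = 0.533333 + 0.514286 = 1.047619.
D = (1/1)*log(1.047619) = 0.0465

0.0465


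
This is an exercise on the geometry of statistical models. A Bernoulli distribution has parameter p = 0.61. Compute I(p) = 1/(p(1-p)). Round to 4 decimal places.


For Bernoulli(p), Fisher information is I(p) = 1/(p*(1-p)).
p = 0.61, 1-p = 0.39.
p*(1-p) = 0.2379.
I(p) = 1/0.2379 = 4.2034

4.2034


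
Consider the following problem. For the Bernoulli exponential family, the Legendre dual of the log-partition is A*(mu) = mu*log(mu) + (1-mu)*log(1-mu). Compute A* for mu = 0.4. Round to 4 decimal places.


Legendre transform for Bernoulli:
A*(mu) = mu*log(mu) + (1-mu)*log(1-mu).
mu = 0.4, 1-mu = 0.6.
mu*log(mu) = 0.4*log(0.4) = -0.366516.
(1-mu)*log(1-mu) = 0.6*log(0.6) = -0.306495.
A* = -0.366516 + -0.306495 = -0.6730

-0.6730


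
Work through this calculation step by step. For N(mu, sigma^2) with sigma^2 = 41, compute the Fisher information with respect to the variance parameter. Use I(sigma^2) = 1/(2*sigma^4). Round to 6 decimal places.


Fisher information for variance: I(sigma^2) = 1/(2*sigma^4).
sigma^2 = 41, so sigma^4 = 1681.
I = 1/(2*1681) = 1/3362 = 0.000297

0.000297


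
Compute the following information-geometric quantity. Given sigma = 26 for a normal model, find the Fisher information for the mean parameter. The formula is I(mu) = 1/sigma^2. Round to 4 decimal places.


The Fisher information for the mean of a normal distribution is I(mu) = 1/sigma^2.
sigma = 26, so sigma^2 = 676.
I(mu) = 1/676 = 0.0015

0.0015


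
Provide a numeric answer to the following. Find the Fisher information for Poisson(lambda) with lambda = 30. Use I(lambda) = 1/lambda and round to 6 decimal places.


Fisher information for Poisson: I(lambda) = 1/lambda.
lambda = 30.
I(lambda) = 1/30 = 0.033333

0.033333


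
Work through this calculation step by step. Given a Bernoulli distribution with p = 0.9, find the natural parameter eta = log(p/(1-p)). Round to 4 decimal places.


Natural parameter for Bernoulli: eta = log(p/(1-p)).
p = 0.9, 1-p = 0.1.
p/(1-p) = 9.0.
eta = log(9.0) = 2.1972

2.1972


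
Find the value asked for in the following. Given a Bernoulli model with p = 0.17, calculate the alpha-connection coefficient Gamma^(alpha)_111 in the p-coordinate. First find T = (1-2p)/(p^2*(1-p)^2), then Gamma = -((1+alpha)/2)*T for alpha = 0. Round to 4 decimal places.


Skewness (Amari-Chentsov) tensor: T = (1-2p)/(p^2*(1-p)^2).
p = 0.17, 1-2p = 0.66, p^2 = 0.0289, (1-p)^2 = 0.6889.
T = 0.66/(0.0289 * 0.6889) = 33.150487.
In the p-coordinate, Gamma^(alpha) = Gamma^(0) - (alpha/2)*T with Gamma^(0) = (1/2)*g'(p) = -T/2,
so Gamma^(alpha) = -((1+alpha)/2)*T.
alpha = 0, -(1+alpha)/2 = -0.5.
Gamma = -0.5 * 33.150487 = -16.5752

-16.5752


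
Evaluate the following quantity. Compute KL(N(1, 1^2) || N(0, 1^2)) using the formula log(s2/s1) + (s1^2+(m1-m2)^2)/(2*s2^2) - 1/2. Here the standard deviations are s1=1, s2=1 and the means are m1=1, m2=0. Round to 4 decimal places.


KL divergence between normal distributions:
KL = log(s2/s1) + (s1^2 + (m1-m2)^2)/(2*s2^2) - 1/2.
log(1/1) = 0.0.
(1^2 + (1-0)^2)/(2*1^2) = (1 + 1)/2 = 1.0.
KL = 0.0 + 1.0 - 0.5 = 0.5000

0.5000


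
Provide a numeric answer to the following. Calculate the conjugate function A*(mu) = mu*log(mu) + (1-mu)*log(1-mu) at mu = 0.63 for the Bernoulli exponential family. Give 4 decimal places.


Legendre transform for Bernoulli:
A*(mu) = mu*log(mu) + (1-mu)*log(1-mu).
mu = 0.63, 1-mu = 0.37.
mu*log(mu) = 0.63*log(0.63) = -0.291082.
(1-mu)*log(1-mu) = 0.37*log(0.37) = -0.367873.
A* = -0.291082 + -0.367873 = -0.6590

-0.6590


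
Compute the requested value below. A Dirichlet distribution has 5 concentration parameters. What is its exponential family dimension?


Exponential family dimension calculation:
Dirichlet with 5 components has 5 natural parameters.

5


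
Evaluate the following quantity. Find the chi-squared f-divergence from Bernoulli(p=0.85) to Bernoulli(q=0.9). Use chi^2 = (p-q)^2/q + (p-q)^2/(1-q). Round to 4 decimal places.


Chi-squared divergence between Bernoulli distributions:
chi^2 = (p-q)^2/q + (p-q)^2/(1-q).
p = 0.85, q = 0.9, p-q = -0.05.
(p-q)^2 = 0.0025.
term1 = 0.0025/0.9 = 0.002778.
term2 = 0.0025/0.1 = 0.025.
chi^2 = 0.002778 + 0.025 = 0.0278

0.0278


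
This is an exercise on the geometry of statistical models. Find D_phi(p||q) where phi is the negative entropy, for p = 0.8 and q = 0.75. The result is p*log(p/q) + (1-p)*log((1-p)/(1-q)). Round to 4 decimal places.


Bregman divergence with negative entropy generator:
D = p*log(p/q) + (1-p)*log((1-p)/(1-q)).
p = 0.8, q = 0.75.
p*log(p/q) = 0.8*log(0.8/0.75) = 0.051631.
(1-p)*log((1-p)/(1-q)) = 0.2*log(0.2/0.25) = -0.044629.
D = 0.051631 + -0.044629 = 0.0070

0.0070
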